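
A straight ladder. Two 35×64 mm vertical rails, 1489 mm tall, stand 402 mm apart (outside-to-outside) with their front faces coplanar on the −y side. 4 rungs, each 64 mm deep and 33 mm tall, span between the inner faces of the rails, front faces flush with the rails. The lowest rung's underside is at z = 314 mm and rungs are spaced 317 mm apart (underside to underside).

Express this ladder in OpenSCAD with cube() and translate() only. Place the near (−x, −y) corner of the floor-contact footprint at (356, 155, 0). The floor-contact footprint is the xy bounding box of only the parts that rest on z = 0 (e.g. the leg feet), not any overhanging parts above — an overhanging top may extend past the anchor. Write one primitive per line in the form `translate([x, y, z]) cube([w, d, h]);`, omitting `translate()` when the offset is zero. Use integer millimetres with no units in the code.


// rung span = 402 - 2*35 = 332
// rung[k] z = 314 + k*317
translate([356, 155, 0]) cube([35, 64, 1489]);
translate([723, 155, 0]) cube([35, 64, 1489]);
translate([391, 155, 314]) cube([332, 64, 33]);
translate([391, 155, 631]) cube([332, 64, 33]);
translate([391, 155, 948]) cube([332, 64, 33]);
translate([391, 155, 1265]) cube([332, 64, 33]);


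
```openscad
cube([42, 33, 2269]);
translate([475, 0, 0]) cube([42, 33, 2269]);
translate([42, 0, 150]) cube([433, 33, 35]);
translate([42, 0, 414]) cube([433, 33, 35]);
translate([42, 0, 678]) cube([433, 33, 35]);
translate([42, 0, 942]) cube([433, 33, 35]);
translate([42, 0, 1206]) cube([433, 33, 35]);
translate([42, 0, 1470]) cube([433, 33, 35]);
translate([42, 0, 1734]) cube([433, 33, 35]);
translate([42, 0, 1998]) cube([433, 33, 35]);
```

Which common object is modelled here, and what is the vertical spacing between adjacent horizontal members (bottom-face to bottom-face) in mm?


A ladder. The rung spacing is 264 mm.

Two tall 42×33 posts with 8 short bars between them — a ladder. Adjacent rungs sit at z = 150 and z = 414, so the spacing is 414 − 150 = 264 mm.


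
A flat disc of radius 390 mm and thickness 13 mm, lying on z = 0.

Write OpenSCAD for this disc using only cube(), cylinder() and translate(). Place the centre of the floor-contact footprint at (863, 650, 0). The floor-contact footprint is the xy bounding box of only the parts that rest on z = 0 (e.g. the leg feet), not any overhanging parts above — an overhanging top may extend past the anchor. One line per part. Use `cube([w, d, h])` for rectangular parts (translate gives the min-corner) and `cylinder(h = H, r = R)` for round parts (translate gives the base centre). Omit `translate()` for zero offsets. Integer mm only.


translate([863, 650, 0]) cylinder(h = 13, r = 390);


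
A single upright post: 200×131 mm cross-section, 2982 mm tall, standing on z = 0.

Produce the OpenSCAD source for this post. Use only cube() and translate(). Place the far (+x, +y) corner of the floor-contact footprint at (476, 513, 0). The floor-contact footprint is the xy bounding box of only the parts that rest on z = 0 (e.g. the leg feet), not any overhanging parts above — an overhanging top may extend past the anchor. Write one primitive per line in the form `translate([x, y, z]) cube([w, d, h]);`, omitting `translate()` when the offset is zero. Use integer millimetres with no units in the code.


translate([276, 382, 0]) cube([200, 131, 2982]);


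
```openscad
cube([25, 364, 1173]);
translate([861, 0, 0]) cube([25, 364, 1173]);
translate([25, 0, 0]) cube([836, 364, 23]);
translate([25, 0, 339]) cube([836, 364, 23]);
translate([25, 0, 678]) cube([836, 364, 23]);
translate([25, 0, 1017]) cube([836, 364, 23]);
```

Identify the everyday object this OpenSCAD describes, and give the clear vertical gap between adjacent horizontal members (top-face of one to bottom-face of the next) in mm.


A bookshelf. The clear shelf gap is 316 mm.

Two tall side panels with 4 horizontal boards between them — a bookshelf. The first two shelf undersides are at z = 0 and z = 339; with shelf thickness 23, the clear gap is 339 − 0 − 23 = 316 mm.


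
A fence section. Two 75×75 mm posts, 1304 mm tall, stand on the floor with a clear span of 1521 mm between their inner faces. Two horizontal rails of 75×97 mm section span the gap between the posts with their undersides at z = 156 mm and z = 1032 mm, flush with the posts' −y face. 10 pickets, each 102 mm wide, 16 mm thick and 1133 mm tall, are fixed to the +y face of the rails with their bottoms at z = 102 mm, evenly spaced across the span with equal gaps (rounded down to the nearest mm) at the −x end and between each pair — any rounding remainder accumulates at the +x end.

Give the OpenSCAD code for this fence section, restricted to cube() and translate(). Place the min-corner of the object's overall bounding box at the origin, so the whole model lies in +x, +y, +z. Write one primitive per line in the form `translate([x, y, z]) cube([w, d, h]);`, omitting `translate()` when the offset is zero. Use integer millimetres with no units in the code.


cube([75, 75, 1304]);
translate([1596, 0, 0]) cube([75, 75, 1304]);
translate([75, 0, 156]) cube([1521, 75, 97]);
translate([75, 0, 1032]) cube([1521, 75, 97]);
translate([120, 75, 102]) cube([102, 16, 1133]);
translate([267, 75, 102]) cube([102, 16, 1133]);
translate([414, 75, 102]) cube([102, 16, 1133]);
translate([561, 75, 102]) cube([102, 16, 1133]);
translate([708, 75, 102]) cube([102, 16, 1133]);
translate([855, 75, 102]) cube([102, 16, 1133]);
translate([1002, 75, 102]) cube([102, 16, 1133]);
translate([1149, 75, 102]) cube([102, 16, 1133]);
translate([1296, 75, 102]) cube([102, 16, 1133]);
translate([1443, 75, 102]) cube([102, 16, 1133]);


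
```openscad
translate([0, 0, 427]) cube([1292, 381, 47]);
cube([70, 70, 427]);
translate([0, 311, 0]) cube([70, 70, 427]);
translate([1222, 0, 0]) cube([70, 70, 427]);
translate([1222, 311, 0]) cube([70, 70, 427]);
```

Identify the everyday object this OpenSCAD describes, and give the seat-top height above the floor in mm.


A bench. The seat-top height is 474 mm.

A long slab on four corner posts — a bench. The slab sits at z = 427 with thickness 47, so the top is 427 + 47 = 474 mm.


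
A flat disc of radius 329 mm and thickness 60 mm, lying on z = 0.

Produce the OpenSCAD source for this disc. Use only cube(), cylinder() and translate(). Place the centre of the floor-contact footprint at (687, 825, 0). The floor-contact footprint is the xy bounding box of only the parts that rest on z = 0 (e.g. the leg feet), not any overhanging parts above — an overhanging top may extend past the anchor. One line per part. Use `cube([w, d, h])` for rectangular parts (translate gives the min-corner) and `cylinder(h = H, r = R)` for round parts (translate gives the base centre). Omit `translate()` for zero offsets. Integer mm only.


translate([687, 825, 0]) cylinder(h = 60, r = 329);


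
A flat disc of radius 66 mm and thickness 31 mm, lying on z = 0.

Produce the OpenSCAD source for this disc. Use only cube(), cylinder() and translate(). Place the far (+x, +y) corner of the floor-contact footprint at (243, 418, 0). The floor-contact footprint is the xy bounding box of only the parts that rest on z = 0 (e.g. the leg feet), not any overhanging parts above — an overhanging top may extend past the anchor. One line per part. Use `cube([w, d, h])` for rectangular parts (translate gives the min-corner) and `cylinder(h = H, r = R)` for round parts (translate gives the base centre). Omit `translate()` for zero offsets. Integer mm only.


translate([177, 352, 0]) cylinder(h = 31, r = 66);


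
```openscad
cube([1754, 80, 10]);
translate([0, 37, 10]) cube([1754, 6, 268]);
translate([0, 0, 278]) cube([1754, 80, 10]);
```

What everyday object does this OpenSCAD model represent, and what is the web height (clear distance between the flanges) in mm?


An I-beam. The web height is 268 mm.

Two wide flanges with a thin centred web — an I-beam. Overall 288 mm minus two 10 mm flanges gives a web of 288 − 2·10 = 268 mm.


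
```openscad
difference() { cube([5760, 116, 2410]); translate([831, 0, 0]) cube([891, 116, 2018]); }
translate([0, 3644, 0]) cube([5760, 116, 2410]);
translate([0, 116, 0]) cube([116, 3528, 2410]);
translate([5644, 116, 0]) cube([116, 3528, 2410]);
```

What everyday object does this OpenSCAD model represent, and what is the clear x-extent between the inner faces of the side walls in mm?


A single room. The interior width is 5528 mm.

Four walls enclosing a rectangle with a door in the front wall — a room. Outside width 5760 minus two 116 mm walls gives 5528 mm.


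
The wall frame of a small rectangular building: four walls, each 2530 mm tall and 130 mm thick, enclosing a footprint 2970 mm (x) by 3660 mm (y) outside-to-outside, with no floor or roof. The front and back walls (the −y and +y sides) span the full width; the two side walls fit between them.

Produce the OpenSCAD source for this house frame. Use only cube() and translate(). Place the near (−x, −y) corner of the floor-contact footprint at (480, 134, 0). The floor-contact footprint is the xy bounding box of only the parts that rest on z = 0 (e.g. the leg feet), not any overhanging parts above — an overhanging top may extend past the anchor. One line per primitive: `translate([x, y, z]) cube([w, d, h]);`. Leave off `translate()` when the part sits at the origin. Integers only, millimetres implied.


translate([480, 134, 0]) cube([2970, 130, 2530]);
translate([480, 3664, 0]) cube([2970, 130, 2530]);
translate([480, 264, 0]) cube([130, 3400, 2530]);
translate([3320, 264, 0]) cube([130, 3400, 2530]);


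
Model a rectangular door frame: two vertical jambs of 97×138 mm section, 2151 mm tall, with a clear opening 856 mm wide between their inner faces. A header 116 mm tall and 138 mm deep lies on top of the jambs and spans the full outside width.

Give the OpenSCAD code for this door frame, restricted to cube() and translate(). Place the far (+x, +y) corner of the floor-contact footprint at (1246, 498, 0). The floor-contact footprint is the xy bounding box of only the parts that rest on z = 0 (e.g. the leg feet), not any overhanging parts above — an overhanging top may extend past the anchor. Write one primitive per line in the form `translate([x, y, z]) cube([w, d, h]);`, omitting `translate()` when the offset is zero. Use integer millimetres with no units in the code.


translate([196, 360, 0]) cube([97, 138, 2151]);
translate([1149, 360, 0]) cube([97, 138, 2151]);
translate([196, 360, 2151]) cube([1050, 138, 116]);


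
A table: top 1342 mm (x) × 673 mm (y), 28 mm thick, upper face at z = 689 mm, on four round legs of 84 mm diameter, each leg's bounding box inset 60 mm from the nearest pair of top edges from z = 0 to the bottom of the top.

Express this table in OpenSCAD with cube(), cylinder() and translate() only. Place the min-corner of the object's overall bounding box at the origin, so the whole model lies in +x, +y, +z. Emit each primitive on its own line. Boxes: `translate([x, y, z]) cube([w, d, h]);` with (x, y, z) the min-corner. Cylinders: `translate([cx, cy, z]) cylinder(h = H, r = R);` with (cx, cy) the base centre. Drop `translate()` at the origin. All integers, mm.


translate([0, 0, 661]) cube([1342, 673, 28]);
translate([102, 102, 0]) cylinder(h = 661, r = 42);
translate([1240, 102, 0]) cylinder(h = 661, r = 42);
translate([102, 571, 0]) cylinder(h = 661, r = 42);
translate([1240, 571, 0]) cylinder(h = 661, r = 42);


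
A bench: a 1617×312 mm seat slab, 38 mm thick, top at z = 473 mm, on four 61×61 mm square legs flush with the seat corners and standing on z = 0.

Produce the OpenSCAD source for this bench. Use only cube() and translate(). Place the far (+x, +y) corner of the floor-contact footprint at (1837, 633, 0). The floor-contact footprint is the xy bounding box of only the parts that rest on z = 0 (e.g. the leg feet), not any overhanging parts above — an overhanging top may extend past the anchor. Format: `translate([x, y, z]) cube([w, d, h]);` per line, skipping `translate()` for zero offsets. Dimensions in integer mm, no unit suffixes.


// leg_h = 473 − 38 = 435
translate([220, 321, 435]) cube([1617, 312, 38]);
translate([220, 321, 0]) cube([61, 61, 435]);
translate([220, 572, 0]) cube([61, 61, 435]);
translate([1776, 321, 0]) cube([61, 61, 435]);
translate([1776, 572, 0]) cube([61, 61, 435]);


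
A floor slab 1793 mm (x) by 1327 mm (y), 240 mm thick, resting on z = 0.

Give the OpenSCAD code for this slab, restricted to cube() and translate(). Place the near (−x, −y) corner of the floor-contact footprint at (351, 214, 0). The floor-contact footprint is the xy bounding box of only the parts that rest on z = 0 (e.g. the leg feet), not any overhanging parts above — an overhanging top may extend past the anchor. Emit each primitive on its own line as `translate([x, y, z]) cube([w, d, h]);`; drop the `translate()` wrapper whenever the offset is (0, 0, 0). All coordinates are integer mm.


translate([351, 214, 0]) cube([1793, 1327, 240]);


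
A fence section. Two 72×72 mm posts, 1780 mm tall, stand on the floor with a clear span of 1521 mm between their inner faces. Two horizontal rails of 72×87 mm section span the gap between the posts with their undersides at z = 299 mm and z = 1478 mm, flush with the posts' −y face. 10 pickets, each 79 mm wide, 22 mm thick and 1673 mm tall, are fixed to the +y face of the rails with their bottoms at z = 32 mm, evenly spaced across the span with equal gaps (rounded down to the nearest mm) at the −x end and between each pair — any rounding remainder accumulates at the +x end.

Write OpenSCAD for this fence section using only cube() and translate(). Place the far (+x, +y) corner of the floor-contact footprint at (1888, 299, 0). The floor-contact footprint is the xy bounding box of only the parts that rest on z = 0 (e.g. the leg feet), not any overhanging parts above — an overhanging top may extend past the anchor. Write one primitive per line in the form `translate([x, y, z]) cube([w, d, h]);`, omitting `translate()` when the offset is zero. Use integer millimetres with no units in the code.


translate([223, 227, 0]) cube([72, 72, 1780]);
translate([1816, 227, 0]) cube([72, 72, 1780]);
translate([295, 227, 299]) cube([1521, 72, 87]);
translate([295, 227, 1478]) cube([1521, 72, 87]);
translate([361, 299, 32]) cube([79, 22, 1673]);
translate([506, 299, 32]) cube([79, 22, 1673]);
translate([651, 299, 32]) cube([79, 22, 1673]);
translate([796, 299, 32]) cube([79, 22, 1673]);
translate([941, 299, 32]) cube([79, 22, 1673]);
translate([1086, 299, 32]) cube([79, 22, 1673]);
translate([1231, 299, 32]) cube([79, 22, 1673]);
translate([1376, 299, 32]) cube([79, 22, 1673]);
translate([1521, 299, 32]) cube([79, 22, 1673]);
translate([1666, 299, 32]) cube([79, 22, 1673]);


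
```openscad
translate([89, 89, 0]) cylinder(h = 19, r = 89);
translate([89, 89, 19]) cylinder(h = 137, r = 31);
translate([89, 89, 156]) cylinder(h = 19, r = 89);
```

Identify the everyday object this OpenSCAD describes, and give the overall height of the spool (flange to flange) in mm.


A spool. The overall height is 175 mm.

Three coaxial cylinders, large–small–large — a spool. Two 19 mm flanges and a 137 mm core give 19 + 137 + 19 = 175 mm.


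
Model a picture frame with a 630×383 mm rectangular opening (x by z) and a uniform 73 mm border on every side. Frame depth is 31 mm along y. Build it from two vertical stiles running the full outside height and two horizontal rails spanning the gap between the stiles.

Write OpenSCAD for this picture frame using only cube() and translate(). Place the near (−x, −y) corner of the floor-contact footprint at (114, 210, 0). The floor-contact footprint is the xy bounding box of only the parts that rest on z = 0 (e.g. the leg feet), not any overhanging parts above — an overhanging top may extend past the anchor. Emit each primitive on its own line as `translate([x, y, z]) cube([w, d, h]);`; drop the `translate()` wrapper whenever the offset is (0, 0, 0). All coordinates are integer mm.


translate([114, 210, 0]) cube([73, 31, 529]);
translate([817, 210, 0]) cube([73, 31, 529]);
translate([187, 210, 0]) cube([630, 31, 73]);
translate([187, 210, 456]) cube([630, 31, 73]);


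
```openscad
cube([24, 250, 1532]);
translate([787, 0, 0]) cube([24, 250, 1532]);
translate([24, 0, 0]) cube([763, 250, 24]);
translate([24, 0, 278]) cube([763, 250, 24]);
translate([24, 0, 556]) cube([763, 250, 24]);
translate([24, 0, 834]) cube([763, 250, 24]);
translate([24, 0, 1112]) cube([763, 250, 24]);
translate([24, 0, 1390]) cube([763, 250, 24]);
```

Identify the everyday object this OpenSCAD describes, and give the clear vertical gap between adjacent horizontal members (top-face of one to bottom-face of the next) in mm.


A bookshelf. The clear shelf gap is 254 mm.

Two tall side panels with 6 horizontal boards between them — a bookshelf. The first two shelf undersides are at z = 0 and z = 278; with shelf thickness 24, the clear gap is 278 − 0 − 24 = 254 mm.


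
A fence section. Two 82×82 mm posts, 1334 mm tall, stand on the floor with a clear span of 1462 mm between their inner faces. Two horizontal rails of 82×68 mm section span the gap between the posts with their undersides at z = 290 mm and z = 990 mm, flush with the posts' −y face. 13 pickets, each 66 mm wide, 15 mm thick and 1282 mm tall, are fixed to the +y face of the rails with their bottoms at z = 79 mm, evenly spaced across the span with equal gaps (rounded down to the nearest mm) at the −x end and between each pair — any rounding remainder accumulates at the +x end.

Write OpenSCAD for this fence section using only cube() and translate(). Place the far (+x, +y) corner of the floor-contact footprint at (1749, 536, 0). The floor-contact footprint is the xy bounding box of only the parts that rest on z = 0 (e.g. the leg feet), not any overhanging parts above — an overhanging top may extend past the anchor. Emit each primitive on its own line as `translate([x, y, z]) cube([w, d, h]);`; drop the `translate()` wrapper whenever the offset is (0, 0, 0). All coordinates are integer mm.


translate([123, 454, 0]) cube([82, 82, 1334]);
translate([1667, 454, 0]) cube([82, 82, 1334]);
translate([205, 454, 290]) cube([1462, 82, 68]);
translate([205, 454, 990]) cube([1462, 82, 68]);
translate([248, 536, 79]) cube([66, 15, 1282]);
translate([357, 536, 79]) cube([66, 15, 1282]);
translate([466, 536, 79]) cube([66, 15, 1282]);
translate([575, 536, 79]) cube([66, 15, 1282]);
translate([684, 536, 79]) cube([66, 15, 1282]);
translate([793, 536, 79]) cube([66, 15, 1282]);
translate([902, 536, 79]) cube([66, 15, 1282]);
translate([1011, 536, 79]) cube([66, 15, 1282]);
translate([1120, 536, 79]) cube([66, 15, 1282]);
translate([1229, 536, 79]) cube([66, 15, 1282]);
translate([1338, 536, 79]) cube([66, 15, 1282]);
translate([1447, 536, 79]) cube([66, 15, 1282]);
translate([1556, 536, 79]) cube([66, 15, 1282]);


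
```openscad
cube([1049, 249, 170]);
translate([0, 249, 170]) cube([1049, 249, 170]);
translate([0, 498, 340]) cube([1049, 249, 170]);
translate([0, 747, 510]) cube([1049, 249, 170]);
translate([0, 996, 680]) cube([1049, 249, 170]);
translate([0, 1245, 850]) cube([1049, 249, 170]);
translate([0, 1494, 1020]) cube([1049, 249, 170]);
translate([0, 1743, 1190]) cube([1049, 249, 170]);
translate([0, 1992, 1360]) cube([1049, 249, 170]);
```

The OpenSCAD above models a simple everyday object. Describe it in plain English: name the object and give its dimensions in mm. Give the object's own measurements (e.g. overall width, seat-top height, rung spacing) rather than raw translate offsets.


A straight staircase of 9 solid steps. Each step is 1049 mm wide (x), 249 mm deep (y, the going) and 170 mm tall (the rise). The first step rests on the floor; each subsequent step sits one going further in +y and one rise higher in +z, directly behind and above the previous step with no overlap.


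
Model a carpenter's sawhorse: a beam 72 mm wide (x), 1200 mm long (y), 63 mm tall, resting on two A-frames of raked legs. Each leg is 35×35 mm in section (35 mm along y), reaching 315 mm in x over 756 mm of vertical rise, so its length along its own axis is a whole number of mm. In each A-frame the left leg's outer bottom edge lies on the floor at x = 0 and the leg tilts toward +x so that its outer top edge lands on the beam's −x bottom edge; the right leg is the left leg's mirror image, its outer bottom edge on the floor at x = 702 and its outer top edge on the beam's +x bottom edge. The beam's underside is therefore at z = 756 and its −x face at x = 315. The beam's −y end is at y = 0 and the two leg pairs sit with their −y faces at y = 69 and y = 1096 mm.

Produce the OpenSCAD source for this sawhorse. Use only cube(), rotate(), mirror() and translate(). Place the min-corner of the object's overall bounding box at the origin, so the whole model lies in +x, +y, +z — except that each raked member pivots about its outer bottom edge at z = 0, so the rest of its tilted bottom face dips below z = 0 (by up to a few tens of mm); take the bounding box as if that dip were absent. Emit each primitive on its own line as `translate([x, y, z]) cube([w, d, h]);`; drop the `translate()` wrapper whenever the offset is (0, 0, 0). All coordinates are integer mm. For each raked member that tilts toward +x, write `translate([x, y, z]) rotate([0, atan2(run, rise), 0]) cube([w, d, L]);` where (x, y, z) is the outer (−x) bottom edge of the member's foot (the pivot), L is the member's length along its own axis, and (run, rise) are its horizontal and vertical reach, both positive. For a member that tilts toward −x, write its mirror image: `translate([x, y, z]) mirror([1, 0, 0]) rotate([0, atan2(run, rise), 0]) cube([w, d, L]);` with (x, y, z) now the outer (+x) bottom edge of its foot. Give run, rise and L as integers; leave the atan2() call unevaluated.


// leg length = √(315² + 756²) = 819
// right-leg outer foot x = 2·315 + 72 = 702
// beam min-corner = (315, 0, 756)
translate([315, 0, 756]) cube([72, 1200, 63]);
translate([0, 69, 0]) rotate([0, atan2(315, 756), 0]) cube([35, 35, 819]);
translate([702, 69, 0]) mirror([1, 0, 0]) rotate([0, atan2(315, 756), 0]) cube([35, 35, 819]);
translate([0, 1096, 0]) rotate([0, atan2(315, 756), 0]) cube([35, 35, 819]);
translate([702, 1096, 0]) mirror([1, 0, 0]) rotate([0, atan2(315, 756), 0]) cube([35, 35, 819]);


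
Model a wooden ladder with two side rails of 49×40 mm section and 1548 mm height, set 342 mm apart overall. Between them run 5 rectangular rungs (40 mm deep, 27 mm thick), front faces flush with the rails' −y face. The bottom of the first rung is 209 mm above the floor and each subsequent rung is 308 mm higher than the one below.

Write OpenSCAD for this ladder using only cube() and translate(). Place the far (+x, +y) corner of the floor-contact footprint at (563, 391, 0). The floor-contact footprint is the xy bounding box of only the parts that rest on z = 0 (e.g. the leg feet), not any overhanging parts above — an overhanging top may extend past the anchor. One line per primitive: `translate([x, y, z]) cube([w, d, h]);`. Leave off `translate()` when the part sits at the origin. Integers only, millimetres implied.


translate([221, 351, 0]) cube([49, 40, 1548]);
translate([514, 351, 0]) cube([49, 40, 1548]);
translate([270, 351, 209]) cube([244, 40, 27]);
translate([270, 351, 517]) cube([244, 40, 27]);
translate([270, 351, 825]) cube([244, 40, 27]);
translate([270, 351, 1133]) cube([244, 40, 27]);
translate([270, 351, 1441]) cube([244, 40, 27]);


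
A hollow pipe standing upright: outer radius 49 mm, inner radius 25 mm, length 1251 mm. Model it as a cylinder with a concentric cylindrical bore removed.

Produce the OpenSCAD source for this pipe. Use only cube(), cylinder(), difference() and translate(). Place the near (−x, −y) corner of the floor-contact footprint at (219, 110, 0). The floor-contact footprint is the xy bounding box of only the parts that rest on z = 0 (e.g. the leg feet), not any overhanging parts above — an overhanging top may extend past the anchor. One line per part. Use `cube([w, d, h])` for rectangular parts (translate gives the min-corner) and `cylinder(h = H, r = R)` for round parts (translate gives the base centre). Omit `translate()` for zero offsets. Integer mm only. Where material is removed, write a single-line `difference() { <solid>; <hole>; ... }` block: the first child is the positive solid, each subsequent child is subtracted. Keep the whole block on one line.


difference() { translate([268, 159, 0]) cylinder(h = 1251, r = 49); translate([268, 159, 0]) cylinder(h = 1251, r = 25); }


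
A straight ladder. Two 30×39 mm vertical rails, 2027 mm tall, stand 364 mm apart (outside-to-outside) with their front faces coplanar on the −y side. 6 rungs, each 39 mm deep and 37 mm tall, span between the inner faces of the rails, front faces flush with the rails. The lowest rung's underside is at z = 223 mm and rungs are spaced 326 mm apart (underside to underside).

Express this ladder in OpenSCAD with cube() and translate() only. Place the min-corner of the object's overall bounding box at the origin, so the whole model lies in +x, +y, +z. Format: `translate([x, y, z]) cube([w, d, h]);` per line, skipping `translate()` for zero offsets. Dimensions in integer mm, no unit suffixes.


// rung span = 364 - 2*30 = 304
// rung[k] z = 223 + k*326
cube([30, 39, 2027]);
translate([334, 0, 0]) cube([30, 39, 2027]);
translate([30, 0, 223]) cube([304, 39, 37]);
translate([30, 0, 549]) cube([304, 39, 37]);
translate([30, 0, 875]) cube([304, 39, 37]);
translate([30, 0, 1201]) cube([304, 39, 37]);
translate([30, 0, 1527]) cube([304, 39, 37]);
translate([30, 0, 1853]) cube([304, 39, 37]);


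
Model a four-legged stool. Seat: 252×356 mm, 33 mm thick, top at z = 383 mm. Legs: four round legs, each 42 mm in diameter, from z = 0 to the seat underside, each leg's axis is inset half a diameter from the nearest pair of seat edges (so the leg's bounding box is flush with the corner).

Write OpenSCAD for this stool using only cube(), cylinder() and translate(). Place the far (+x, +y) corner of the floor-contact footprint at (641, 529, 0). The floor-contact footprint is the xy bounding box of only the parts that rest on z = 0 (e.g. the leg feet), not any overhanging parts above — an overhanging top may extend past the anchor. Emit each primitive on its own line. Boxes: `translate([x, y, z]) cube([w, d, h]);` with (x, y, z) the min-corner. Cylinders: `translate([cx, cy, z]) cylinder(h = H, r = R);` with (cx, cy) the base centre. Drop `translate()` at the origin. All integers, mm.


translate([389, 173, 350]) cube([252, 356, 33]);
translate([410, 194, 0]) cylinder(h = 350, r = 21);
translate([620, 194, 0]) cylinder(h = 350, r = 21);
translate([410, 508, 0]) cylinder(h = 350, r = 21);
translate([620, 508, 0]) cylinder(h = 350, r = 21);


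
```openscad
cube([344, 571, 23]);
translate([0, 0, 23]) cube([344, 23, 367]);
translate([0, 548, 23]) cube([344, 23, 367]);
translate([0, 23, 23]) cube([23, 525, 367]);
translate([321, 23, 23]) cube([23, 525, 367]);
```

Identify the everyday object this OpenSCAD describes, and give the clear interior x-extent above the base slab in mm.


An open box. The internal width is 298 mm.

A 344×571 base slab with four walls standing on it — an open box. The base is 344 mm wide and the walls are 23 mm thick, so the internal width is 344 − 2 × 23 = 298 mm.


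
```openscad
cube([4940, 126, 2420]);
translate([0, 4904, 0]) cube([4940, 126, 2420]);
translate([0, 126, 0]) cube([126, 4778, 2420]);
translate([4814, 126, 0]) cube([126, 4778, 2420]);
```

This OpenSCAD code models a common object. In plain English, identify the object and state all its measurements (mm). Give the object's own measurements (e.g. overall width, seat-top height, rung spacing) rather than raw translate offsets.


The wall frame of a small rectangular building: four walls, each 2420 mm tall and 126 mm thick, enclosing a footprint 4940 mm (x) by 5030 mm (y) outside-to-outside, with no floor or roof. The front and back walls (the −y and +y sides) span the full width; the two side walls fit between them.


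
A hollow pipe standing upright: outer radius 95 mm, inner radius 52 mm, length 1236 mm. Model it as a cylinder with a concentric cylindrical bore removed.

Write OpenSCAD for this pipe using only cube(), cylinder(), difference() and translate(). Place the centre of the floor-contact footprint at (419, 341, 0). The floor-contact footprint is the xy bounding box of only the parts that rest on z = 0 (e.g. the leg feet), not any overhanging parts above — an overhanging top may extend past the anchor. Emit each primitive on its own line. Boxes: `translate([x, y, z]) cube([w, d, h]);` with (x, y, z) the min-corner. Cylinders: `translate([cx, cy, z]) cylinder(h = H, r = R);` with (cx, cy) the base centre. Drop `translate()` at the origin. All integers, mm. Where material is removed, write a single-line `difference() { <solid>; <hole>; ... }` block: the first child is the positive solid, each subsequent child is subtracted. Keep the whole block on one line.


difference() { translate([419, 341, 0]) cylinder(h = 1236, r = 95); translate([419, 341, 0]) cylinder(h = 1236, r = 52); }


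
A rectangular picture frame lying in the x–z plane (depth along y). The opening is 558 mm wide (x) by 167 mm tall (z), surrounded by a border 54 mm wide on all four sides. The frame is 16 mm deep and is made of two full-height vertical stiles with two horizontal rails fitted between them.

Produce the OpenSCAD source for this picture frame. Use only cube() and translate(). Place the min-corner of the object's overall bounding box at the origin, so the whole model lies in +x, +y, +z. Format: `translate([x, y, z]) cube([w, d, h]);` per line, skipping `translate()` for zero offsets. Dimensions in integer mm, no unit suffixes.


cube([54, 16, 275]);
translate([612, 0, 0]) cube([54, 16, 275]);
translate([54, 0, 0]) cube([558, 16, 54]);
translate([54, 0, 221]) cube([558, 16, 54]);


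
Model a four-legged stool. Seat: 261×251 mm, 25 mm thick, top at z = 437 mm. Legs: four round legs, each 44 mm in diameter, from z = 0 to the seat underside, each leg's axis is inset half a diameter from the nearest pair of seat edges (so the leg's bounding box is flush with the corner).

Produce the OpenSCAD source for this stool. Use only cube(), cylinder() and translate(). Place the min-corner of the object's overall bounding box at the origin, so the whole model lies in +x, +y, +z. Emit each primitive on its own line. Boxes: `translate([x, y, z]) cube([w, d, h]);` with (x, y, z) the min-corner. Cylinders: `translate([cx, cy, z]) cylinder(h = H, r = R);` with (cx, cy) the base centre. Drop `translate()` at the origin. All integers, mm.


// leg_h = 437 - 25 = 412
translate([0, 0, 412]) cube([261, 251, 25]);
translate([22, 22, 0]) cylinder(h = 412, r = 22);
translate([239, 22, 0]) cylinder(h = 412, r = 22);
translate([22, 229, 0]) cylinder(h = 412, r = 22);
translate([239, 229, 0]) cylinder(h = 412, r = 22);


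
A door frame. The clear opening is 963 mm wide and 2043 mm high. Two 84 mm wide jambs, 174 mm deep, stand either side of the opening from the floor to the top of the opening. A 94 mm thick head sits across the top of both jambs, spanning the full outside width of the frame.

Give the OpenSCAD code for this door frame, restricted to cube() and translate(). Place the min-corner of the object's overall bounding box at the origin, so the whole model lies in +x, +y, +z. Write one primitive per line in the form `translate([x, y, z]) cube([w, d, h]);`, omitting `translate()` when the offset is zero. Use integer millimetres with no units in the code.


cube([84, 174, 2043]);
translate([1047, 0, 0]) cube([84, 174, 2043]);
translate([0, 0, 2043]) cube([1131, 174, 94]);


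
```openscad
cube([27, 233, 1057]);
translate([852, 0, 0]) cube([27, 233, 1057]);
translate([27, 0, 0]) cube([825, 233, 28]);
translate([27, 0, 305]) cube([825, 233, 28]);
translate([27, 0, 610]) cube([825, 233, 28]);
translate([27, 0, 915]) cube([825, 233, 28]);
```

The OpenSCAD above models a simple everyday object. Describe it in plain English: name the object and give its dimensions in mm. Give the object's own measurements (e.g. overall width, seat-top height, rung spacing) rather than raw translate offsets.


An open bookshelf. Two side panels, each 27 mm thick, 233 mm deep and 1057 mm tall, stand 879 mm apart (outside-to-outside). Between them sit 4 shelves, each 28 mm thick and 233 mm deep, spanning the full gap between the sides. The bottom shelf rests on the floor (its underside at z = 0) and the clear gap between one shelf's top and the next shelf's underside is 277 mm.


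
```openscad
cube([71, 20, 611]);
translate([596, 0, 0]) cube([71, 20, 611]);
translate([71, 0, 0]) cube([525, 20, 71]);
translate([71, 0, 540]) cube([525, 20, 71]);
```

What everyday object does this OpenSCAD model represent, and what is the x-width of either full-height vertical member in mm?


A picture frame. The border width is 71 mm.

Four thin pieces enclosing a rectangular opening — a picture frame. The two full-height stiles are 611 mm tall; the top rail sits at z = 540 and is 71 mm tall, so the border above the opening is 611 − 540 = 71 mm, matching the stile x-width.


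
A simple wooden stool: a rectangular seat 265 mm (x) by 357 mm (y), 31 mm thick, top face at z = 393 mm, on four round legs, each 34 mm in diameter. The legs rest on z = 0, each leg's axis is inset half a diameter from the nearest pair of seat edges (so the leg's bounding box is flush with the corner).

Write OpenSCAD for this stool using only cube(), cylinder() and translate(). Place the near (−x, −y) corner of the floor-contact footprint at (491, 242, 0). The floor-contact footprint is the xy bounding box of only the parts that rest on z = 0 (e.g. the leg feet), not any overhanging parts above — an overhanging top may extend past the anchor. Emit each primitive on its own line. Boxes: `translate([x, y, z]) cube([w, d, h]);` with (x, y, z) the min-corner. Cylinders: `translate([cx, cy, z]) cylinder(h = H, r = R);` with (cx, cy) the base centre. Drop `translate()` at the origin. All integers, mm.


translate([491, 242, 362]) cube([265, 357, 31]);
translate([508, 259, 0]) cylinder(h = 362, r = 17);
translate([739, 259, 0]) cylinder(h = 362, r = 17);
translate([508, 582, 0]) cylinder(h = 362, r = 17);
translate([739, 582, 0]) cylinder(h = 362, r = 17);


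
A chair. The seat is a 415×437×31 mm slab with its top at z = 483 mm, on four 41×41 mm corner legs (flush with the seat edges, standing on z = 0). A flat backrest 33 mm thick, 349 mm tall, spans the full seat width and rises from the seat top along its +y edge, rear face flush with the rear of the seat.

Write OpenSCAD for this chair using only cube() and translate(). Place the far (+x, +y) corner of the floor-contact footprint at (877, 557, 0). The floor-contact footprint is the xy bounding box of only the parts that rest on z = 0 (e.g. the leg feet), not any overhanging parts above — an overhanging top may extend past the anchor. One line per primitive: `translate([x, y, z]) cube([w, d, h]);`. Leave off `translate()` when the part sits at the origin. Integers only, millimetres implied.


// leg_h = 483 - 31 = 452
translate([462, 120, 452]) cube([415, 437, 31]);
translate([462, 120, 0]) cube([41, 41, 452]);
translate([836, 120, 0]) cube([41, 41, 452]);
translate([462, 516, 0]) cube([41, 41, 452]);
translate([836, 516, 0]) cube([41, 41, 452]);
translate([462, 524, 483]) cube([415, 33, 349]);


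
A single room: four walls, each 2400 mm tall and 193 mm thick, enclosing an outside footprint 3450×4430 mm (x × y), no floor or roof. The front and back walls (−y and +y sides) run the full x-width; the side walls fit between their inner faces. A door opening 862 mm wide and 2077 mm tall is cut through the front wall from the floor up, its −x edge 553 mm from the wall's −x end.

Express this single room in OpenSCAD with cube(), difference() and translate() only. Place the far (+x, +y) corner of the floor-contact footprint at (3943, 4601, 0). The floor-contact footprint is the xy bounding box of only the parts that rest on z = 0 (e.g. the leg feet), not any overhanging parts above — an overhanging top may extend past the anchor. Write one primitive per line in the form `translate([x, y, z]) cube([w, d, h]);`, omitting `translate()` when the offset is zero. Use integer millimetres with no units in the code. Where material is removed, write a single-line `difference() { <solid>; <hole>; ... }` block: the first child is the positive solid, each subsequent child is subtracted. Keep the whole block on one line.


difference() { translate([493, 171, 0]) cube([3450, 193, 2400]); translate([1046, 171, 0]) cube([862, 193, 2077]); }
translate([493, 4408, 0]) cube([3450, 193, 2400]);
translate([493, 364, 0]) cube([193, 4044, 2400]);
translate([3750, 364, 0]) cube([193, 4044, 2400]);


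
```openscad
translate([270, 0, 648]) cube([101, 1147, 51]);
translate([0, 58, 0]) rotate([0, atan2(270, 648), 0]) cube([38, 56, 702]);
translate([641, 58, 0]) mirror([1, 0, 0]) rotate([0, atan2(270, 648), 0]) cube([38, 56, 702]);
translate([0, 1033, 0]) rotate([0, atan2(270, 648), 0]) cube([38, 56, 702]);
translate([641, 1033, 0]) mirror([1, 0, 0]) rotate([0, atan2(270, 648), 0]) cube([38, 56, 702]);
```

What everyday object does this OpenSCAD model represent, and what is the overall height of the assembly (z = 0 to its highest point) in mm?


A sawhorse. The overall height is 699 mm.

A beam across two mirrored pairs of raked legs — a sawhorse. The beam's underside is at z = 648 (matching the legs' vertical rise in atan2(270, 648)) and the beam is 51 mm tall, so its top is at 648 + 51 = 699 mm. The raked legs top out at the beam's underside, so that is the highest point.


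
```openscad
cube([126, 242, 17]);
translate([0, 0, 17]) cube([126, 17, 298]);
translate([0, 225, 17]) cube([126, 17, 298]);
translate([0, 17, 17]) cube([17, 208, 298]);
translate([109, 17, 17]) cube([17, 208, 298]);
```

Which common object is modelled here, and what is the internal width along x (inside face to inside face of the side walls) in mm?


An open box. The internal width is 92 mm.

A 126×242 base slab with four walls standing on it — an open box. The base is 126 mm wide and the walls are 17 mm thick, so the internal width is 126 − 2 × 17 = 92 mm.


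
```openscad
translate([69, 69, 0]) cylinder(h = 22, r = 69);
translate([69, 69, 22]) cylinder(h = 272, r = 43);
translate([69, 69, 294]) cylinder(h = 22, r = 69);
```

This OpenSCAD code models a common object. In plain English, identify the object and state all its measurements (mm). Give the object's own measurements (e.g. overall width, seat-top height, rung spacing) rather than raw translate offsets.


A spool: two coaxial disc flanges of radius 69 mm and thickness 22 mm, joined by a core cylinder of radius 43 mm and height 272 mm. The lower flange rests on z = 0 and the three cylinders share a vertical axis.


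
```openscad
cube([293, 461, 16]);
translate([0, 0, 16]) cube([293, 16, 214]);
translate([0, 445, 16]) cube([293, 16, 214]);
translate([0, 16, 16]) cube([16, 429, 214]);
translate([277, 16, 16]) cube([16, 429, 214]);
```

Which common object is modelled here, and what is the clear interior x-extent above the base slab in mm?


An open box. The internal width is 261 mm.

A 293×461 base slab with four walls standing on it — an open box. The base is 293 mm wide and the walls are 16 mm thick, so the internal width is 293 − 2 × 16 = 261 mm.


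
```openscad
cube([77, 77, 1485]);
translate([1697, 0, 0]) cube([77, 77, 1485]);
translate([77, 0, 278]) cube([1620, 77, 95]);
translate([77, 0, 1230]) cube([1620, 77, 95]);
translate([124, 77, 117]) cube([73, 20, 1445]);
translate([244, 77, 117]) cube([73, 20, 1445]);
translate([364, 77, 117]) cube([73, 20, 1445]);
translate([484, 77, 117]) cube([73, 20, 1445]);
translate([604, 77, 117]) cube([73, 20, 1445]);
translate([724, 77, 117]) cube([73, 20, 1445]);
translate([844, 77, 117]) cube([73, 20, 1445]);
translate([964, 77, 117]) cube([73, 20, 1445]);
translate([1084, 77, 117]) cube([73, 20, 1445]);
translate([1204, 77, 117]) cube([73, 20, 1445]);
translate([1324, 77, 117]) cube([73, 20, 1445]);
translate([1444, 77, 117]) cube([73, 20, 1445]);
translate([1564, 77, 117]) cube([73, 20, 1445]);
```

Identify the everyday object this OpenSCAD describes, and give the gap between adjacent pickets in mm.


A fence section. The picket gap is 47 mm.

Two posts, two rails, 13 pickets — a fence section. Span 1620 mm holds 13 pickets of 73 mm with 14 equal gaps: ⌊(1620 − 13·73) / 14⌋ = 47 mm.
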